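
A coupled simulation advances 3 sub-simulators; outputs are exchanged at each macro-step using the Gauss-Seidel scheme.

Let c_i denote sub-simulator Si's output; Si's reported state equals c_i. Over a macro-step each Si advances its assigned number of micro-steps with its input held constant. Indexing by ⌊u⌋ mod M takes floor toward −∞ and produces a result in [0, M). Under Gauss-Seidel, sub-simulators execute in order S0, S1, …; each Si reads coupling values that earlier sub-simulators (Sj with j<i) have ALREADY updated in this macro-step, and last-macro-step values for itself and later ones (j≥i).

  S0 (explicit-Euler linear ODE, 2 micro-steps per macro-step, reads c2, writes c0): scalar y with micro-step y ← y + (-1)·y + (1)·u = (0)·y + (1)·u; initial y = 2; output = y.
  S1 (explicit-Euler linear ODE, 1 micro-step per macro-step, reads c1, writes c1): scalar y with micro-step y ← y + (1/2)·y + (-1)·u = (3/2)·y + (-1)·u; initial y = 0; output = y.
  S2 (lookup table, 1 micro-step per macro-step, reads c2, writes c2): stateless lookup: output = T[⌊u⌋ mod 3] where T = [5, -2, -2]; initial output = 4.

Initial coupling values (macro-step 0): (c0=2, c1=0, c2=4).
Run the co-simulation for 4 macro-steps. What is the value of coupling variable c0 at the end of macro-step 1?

c0 at macro-step 1 = 4

macro 1: S0 reads c2=4 → after 2×micro: 4; S1 reads c1=0 → after 1×micro: 0; S2 reads c2=4 → after 1×micro: -2 ⇒ (c0=4, c1=0, c2=-2)
macro 2: S0 reads c2=-2 → after 2×micro: -2; S1 reads c1=0 → after 1×micro: 0; S2 reads c2=-2 → after 1×micro: -2 ⇒ (c0=-2, c1=0, c2=-2)
macro 3: S0 reads c2=-2 → after 2×micro: -2; S1 reads c1=0 → after 1×micro: 0; S2 reads c2=-2 → after 1×micro: -2 ⇒ (c0=-2, c1=0, c2=-2)
macro 4: S0 reads c2=-2 → after 2×micro: -2; S1 reads c1=0 → after 1×micro: 0; S2 reads c2=-2 → after 1×micro: -2 ⇒ (c0=-2, c1=0, c2=-2)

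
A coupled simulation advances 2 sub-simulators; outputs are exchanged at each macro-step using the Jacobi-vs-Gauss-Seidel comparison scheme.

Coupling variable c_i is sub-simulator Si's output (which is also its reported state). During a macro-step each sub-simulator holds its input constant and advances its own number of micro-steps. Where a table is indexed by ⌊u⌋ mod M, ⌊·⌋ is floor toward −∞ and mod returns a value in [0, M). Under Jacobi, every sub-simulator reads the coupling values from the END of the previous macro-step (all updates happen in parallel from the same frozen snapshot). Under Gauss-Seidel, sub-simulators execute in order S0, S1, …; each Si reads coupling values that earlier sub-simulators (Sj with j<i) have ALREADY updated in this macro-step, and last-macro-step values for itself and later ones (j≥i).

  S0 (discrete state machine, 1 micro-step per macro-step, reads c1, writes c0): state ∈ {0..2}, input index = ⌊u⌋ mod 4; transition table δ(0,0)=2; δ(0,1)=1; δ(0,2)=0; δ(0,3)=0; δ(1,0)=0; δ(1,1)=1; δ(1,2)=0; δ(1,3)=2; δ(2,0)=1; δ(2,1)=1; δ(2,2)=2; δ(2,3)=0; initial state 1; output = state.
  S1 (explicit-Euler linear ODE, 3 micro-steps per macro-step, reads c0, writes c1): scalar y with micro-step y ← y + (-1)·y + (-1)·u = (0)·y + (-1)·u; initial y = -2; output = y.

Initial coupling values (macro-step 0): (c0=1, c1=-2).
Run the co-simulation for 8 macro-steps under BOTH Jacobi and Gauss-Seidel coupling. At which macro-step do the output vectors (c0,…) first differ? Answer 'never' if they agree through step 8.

[Jacobi] macro 1: S0 reads c1=-2 → after 1×micro: 0; S1 reads c0=1 → after 3×micro: -1 ⇒ (c0=0, c1=-1)
[Jacobi] macro 2: S0 reads c1=-1 → after 1×micro: 0; S1 reads c0=0 → after 3×micro: 0 ⇒ (c0=0, c1=0)
[Jacobi] macro 3: S0 reads c1=0 → after 1×micro: 2; S1 reads c0=0 → after 3×micro: 0 ⇒ (c0=2, c1=0)
[Jacobi] macro 4: S0 reads c1=0 → after 1×micro: 1; S1 reads c0=2 → after 3×micro: -2 ⇒ (c0=1, c1=-2)
[Jacobi] macro 5: S0 reads c1=-2 → after 1×micro: 0; S1 reads c0=1 → after 3×micro: -1 ⇒ (c0=0, c1=-1)
[Jacobi] macro 6: S0 reads c1=-1 → after 1×micro: 0; S1 reads c0=0 → after 3×micro: 0 ⇒ (c0=0, c1=0)
[Jacobi] macro 7: S0 reads c1=0 → after 1×micro: 2; S1 reads c0=0 → after 3×micro: 0 ⇒ (c0=2, c1=0)
[Jacobi] macro 8: S0 reads c1=0 → after 1×micro: 1; S1 reads c0=2 → after 3×micro: -2 ⇒ (c0=1, c1=-2)
[Gauss-Seidel] macro 1: S0 reads c1=-2 → after 1×micro: 0; S1 reads c0=0 → after 3×micro: 0 ⇒ (c0=0, c1=0)
[Gauss-Seidel] macro 2: S0 reads c1=0 → after 1×micro: 2; S1 reads c0=2 → after 3×micro: -2 ⇒ (c0=2, c1=-2)
[Gauss-Seidel] macro 3: S0 reads c1=-2 → after 1×micro: 2; S1 reads c0=2 → after 3×micro: -2 ⇒ (c0=2, c1=-2)
[Gauss-Seidel] macro 4: S0 reads c1=-2 → after 1×micro: 2; S1 reads c0=2 → after 3×micro: -2 ⇒ (c0=2, c1=-2)
[Gauss-Seidel] macro 5: S0 reads c1=-2 → after 1×micro: 2; S1 reads c0=2 → after 3×micro: -2 ⇒ (c0=2, c1=-2)
[Gauss-Seidel] macro 6: S0 reads c1=-2 → after 1×micro: 2; S1 reads c0=2 → after 3×micro: -2 ⇒ (c0=2, c1=-2)
[Gauss-Seidel] macro 7: S0 reads c1=-2 → after 1×micro: 2; S1 reads c0=2 → after 3×micro: -2 ⇒ (c0=2, c1=-2)
[Gauss-Seidel] macro 8: S0 reads c1=-2 → after 1×micro: 2; S1 reads c0=2 → after 3×micro: -2 ⇒ (c0=2, c1=-2)

first divergence at macro-step: 1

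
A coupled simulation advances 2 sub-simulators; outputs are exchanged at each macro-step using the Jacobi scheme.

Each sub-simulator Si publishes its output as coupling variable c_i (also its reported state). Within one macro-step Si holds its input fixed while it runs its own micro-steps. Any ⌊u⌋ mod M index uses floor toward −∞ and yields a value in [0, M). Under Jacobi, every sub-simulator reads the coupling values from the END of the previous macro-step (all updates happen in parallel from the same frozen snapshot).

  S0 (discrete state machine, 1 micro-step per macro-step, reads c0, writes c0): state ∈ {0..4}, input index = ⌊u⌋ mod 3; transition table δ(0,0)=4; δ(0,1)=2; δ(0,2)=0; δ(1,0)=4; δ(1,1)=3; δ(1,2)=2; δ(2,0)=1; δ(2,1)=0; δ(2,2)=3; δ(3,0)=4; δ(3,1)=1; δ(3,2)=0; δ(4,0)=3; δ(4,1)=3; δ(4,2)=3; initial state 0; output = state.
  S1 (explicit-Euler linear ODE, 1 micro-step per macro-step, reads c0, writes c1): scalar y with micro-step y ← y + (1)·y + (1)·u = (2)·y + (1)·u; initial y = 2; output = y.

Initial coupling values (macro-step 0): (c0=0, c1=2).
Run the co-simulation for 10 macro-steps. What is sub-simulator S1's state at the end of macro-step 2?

macro 1: S0 reads c0=0 → after 1×micro: 4; S1 reads c0=0 → after 1×micro: 4 ⇒ (c0=4, c1=4)
macro 2: S0 reads c0=4 → after 1×micro: 3; S1 reads c0=4 → after 1×micro: 12 ⇒ (c0=3, c1=12)
macro 3: S0 reads c0=3 → after 1×micro: 4; S1 reads c0=3 → after 1×micro: 27 ⇒ (c0=4, c1=27)
macro 4: S0 reads c0=4 → after 1×micro: 3; S1 reads c0=4 → after 1×micro: 58 ⇒ (c0=3, c1=58)
macro 5: S0 reads c0=3 → after 1×micro: 4; S1 reads c0=3 → after 1×micro: 119 ⇒ (c0=4, c1=119)
macro 6: S0 reads c0=4 → after 1×micro: 3; S1 reads c0=4 → after 1×micro: 242 ⇒ (c0=3, c1=242)
macro 7: S0 reads c0=3 → after 1×micro: 4; S1 reads c0=3 → after 1×micro: 487 ⇒ (c0=4, c1=487)
macro 8: S0 reads c0=4 → after 1×micro: 3; S1 reads c0=4 → after 1×micro: 978 ⇒ (c0=3, c1=978)
macro 9: S0 reads c0=3 → after 1×micro: 4; S1 reads c0=3 → after 1×micro: 1959 ⇒ (c0=4, c1=1959)
macro 10: S0 reads c0=4 → after 1×micro: 3; S1 reads c0=4 → after 1×micro: 3922 ⇒ (c0=3, c1=3922)

S1 state at macro-step 2 = 12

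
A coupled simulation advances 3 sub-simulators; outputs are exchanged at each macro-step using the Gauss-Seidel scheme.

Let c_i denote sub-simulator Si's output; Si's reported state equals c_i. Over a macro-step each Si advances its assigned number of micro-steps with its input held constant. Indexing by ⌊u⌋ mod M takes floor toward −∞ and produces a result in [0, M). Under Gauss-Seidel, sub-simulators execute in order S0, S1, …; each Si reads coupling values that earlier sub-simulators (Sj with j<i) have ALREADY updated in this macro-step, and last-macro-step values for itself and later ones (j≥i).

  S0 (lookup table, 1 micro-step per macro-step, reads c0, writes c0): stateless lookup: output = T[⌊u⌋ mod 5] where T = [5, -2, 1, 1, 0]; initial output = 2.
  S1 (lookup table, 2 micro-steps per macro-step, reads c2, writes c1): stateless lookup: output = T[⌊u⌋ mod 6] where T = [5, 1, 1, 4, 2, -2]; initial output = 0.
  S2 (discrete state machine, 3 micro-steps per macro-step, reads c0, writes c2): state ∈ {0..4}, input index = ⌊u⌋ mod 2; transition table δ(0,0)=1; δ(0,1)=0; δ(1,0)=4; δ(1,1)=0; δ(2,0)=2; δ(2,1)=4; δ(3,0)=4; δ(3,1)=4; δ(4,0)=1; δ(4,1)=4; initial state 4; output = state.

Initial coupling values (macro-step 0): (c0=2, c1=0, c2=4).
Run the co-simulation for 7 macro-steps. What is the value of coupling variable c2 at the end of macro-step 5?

c2 at macro-step 5 = 0

macro 1: S0 reads c0=2 → after 1×micro: 1; S1 reads c2=4 → after 2×micro: 2; S2 reads c0=1 → after 3×micro: 4 ⇒ (c0=1, c1=2, c2=4)
macro 2: S0 reads c0=1 → after 1×micro: -2; S1 reads c2=4 → after 2×micro: 2; S2 reads c0=-2 → after 3×micro: 1 ⇒ (c0=-2, c1=2, c2=1)
macro 3: S0 reads c0=-2 → after 1×micro: 1; S1 reads c2=1 → after 2×micro: 1; S2 reads c0=1 → after 3×micro: 0 ⇒ (c0=1, c1=1, c2=0)
macro 4: S0 reads c0=1 → after 1×micro: -2; S1 reads c2=0 → after 2×micro: 5; S2 reads c0=-2 → after 3×micro: 1 ⇒ (c0=-2, c1=5, c2=1)
macro 5: S0 reads c0=-2 → after 1×micro: 1; S1 reads c2=1 → after 2×micro: 1; S2 reads c0=1 → after 3×micro: 0 ⇒ (c0=1, c1=1, c2=0)
macro 6: S0 reads c0=1 → after 1×micro: -2; S1 reads c2=0 → after 2×micro: 5; S2 reads c0=-2 → after 3×micro: 1 ⇒ (c0=-2, c1=5, c2=1)
macro 7: S0 reads c0=-2 → after 1×micro: 1; S1 reads c2=1 → after 2×micro: 1; S2 reads c0=1 → after 3×micro: 0 ⇒ (c0=1, c1=1, c2=0)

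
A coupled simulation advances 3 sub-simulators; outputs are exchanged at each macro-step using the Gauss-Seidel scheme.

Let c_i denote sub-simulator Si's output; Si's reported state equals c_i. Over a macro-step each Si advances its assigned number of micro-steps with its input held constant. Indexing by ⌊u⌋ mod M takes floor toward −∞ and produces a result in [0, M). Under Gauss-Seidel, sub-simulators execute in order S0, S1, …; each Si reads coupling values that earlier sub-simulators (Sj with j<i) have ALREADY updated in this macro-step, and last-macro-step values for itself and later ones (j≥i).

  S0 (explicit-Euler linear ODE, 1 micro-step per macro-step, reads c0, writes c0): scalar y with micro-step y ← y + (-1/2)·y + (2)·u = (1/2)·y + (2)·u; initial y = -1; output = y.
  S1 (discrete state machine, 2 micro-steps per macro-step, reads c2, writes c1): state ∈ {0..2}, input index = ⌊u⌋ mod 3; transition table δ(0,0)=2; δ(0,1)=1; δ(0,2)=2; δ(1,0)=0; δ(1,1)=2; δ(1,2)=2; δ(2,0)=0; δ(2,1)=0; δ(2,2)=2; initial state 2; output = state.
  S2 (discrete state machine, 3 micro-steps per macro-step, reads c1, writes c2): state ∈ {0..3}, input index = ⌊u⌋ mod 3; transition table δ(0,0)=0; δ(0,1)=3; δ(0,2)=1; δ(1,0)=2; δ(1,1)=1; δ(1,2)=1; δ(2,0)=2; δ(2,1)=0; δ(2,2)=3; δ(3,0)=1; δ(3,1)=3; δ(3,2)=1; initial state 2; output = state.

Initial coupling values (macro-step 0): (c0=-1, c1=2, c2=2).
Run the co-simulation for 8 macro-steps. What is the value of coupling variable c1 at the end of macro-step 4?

c1 at macro-step 4 = 2

macro 1: S0 reads c0=-1 → after 1×micro: -5/2; S1 reads c2=2 → after 2×micro: 2; S2 reads c1=2 → after 3×micro: 1 ⇒ (c0=-5/2, c1=2, c2=1)
macro 2: S0 reads c0=-5/2 → after 1×micro: -25/4; S1 reads c2=1 → after 2×micro: 1; S2 reads c1=1 → after 3×micro: 1 ⇒ (c0=-25/4, c1=1, c2=1)
macro 3: S0 reads c0=-25/4 → after 1×micro: -125/8; S1 reads c2=1 → after 2×micro: 0; S2 reads c1=0 → after 3×micro: 2 ⇒ (c0=-125/8, c1=0, c2=2)
macro 4: S0 reads c0=-125/8 → after 1×micro: -625/16; S1 reads c2=2 → after 2×micro: 2; S2 reads c1=2 → after 3×micro: 1 ⇒ (c0=-625/16, c1=2, c2=1)
macro 5: S0 reads c0=-625/16 → after 1×micro: -3125/32; S1 reads c2=1 → after 2×micro: 1; S2 reads c1=1 → after 3×micro: 1 ⇒ (c0=-3125/32, c1=1, c2=1)
macro 6: S0 reads c0=-3125/32 → after 1×micro: -15625/64; S1 reads c2=1 → after 2×micro: 0; S2 reads c1=0 → after 3×micro: 2 ⇒ (c0=-15625/64, c1=0, c2=2)
macro 7: S0 reads c0=-15625/64 → after 1×micro: -78125/128; S1 reads c2=2 → after 2×micro: 2; S2 reads c1=2 → after 3×micro: 1 ⇒ (c0=-78125/128, c1=2, c2=1)
macro 8: S0 reads c0=-78125/128 → after 1×micro: -390625/256; S1 reads c2=1 → after 2×micro: 1; S2 reads c1=1 → after 3×micro: 1 ⇒ (c0=-390625/256, c1=1, c2=1)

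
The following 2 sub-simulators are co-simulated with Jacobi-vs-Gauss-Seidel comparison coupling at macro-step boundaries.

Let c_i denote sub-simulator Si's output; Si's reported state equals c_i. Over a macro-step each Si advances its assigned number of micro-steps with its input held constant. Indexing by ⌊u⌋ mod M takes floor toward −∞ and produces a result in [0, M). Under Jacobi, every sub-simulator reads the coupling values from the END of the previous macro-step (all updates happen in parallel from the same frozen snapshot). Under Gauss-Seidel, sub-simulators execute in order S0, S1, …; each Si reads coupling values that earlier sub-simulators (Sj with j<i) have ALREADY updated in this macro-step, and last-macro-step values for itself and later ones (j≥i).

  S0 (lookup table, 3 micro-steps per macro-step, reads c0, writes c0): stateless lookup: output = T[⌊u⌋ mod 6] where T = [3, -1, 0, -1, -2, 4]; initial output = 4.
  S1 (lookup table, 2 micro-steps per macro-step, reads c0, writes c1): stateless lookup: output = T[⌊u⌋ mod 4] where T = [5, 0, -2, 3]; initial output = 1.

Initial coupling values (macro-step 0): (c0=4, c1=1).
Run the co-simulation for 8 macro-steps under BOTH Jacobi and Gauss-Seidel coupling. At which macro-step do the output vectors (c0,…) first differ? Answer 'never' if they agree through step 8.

[Jacobi] macro 1: S0 reads c0=4 → after 3×micro: -2; S1 reads c0=4 → after 2×micro: 5 ⇒ (c0=-2, c1=5)
[Jacobi] macro 2: S0 reads c0=-2 → after 3×micro: -2; S1 reads c0=-2 → after 2×micro: -2 ⇒ (c0=-2, c1=-2)
[Jacobi] macro 3: S0 reads c0=-2 → after 3×micro: -2; S1 reads c0=-2 → after 2×micro: -2 ⇒ (c0=-2, c1=-2)
[Jacobi] macro 4: S0 reads c0=-2 → after 3×micro: -2; S1 reads c0=-2 → after 2×micro: -2 ⇒ (c0=-2, c1=-2)
[Jacobi] macro 5: S0 reads c0=-2 → after 3×micro: -2; S1 reads c0=-2 → after 2×micro: -2 ⇒ (c0=-2, c1=-2)
[Jacobi] macro 6: S0 reads c0=-2 → after 3×micro: -2; S1 reads c0=-2 → after 2×micro: -2 ⇒ (c0=-2, c1=-2)
[Jacobi] macro 7: S0 reads c0=-2 → after 3×micro: -2; S1 reads c0=-2 → after 2×micro: -2 ⇒ (c0=-2, c1=-2)
[Jacobi] macro 8: S0 reads c0=-2 → after 3×micro: -2; S1 reads c0=-2 → after 2×micro: -2 ⇒ (c0=-2, c1=-2)
[Gauss-Seidel] macro 1: S0 reads c0=4 → after 3×micro: -2; S1 reads c0=-2 → after 2×micro: -2 ⇒ (c0=-2, c1=-2)
[Gauss-Seidel] macro 2: S0 reads c0=-2 → after 3×micro: -2; S1 reads c0=-2 → after 2×micro: -2 ⇒ (c0=-2, c1=-2)
[Gauss-Seidel] macro 3: S0 reads c0=-2 → after 3×micro: -2; S1 reads c0=-2 → after 2×micro: -2 ⇒ (c0=-2, c1=-2)
[Gauss-Seidel] macro 4: S0 reads c0=-2 → after 3×micro: -2; S1 reads c0=-2 → after 2×micro: -2 ⇒ (c0=-2, c1=-2)
[Gauss-Seidel] macro 5: S0 reads c0=-2 → after 3×micro: -2; S1 reads c0=-2 → after 2×micro: -2 ⇒ (c0=-2, c1=-2)
[Gauss-Seidel] macro 6: S0 reads c0=-2 → after 3×micro: -2; S1 reads c0=-2 → after 2×micro: -2 ⇒ (c0=-2, c1=-2)
[Gauss-Seidel] macro 7: S0 reads c0=-2 → after 3×micro: -2; S1 reads c0=-2 → after 2×micro: -2 ⇒ (c0=-2, c1=-2)
[Gauss-Seidel] macro 8: S0 reads c0=-2 → after 3×micro: -2; S1 reads c0=-2 → after 2×micro: -2 ⇒ (c0=-2, c1=-2)

first divergence at macro-step: 1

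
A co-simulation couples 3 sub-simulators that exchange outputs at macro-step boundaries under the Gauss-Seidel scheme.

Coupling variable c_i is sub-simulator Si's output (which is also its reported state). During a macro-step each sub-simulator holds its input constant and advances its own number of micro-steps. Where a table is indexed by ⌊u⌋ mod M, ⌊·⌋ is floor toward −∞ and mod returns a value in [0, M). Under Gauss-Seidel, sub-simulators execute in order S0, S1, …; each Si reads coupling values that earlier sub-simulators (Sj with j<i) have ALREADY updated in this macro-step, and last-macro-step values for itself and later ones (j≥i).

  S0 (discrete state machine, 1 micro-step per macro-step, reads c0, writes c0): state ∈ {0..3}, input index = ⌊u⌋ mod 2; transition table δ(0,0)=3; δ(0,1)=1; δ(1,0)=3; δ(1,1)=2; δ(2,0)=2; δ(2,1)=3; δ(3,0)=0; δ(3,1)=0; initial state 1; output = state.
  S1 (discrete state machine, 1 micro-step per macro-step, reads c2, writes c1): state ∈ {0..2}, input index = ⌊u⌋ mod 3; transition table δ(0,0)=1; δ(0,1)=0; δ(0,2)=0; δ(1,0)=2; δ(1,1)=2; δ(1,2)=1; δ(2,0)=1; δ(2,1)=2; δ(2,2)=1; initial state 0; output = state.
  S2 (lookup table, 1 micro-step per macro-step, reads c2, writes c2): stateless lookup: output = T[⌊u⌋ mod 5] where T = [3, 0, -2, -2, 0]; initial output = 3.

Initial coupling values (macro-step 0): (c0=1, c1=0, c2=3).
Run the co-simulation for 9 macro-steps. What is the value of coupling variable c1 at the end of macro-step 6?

macro 1: S0 reads c0=1 → after 1×micro: 2; S1 reads c2=3 → after 1×micro: 1; S2 reads c2=3 → after 1×micro: -2 ⇒ (c0=2, c1=1, c2=-2)
macro 2: S0 reads c0=2 → after 1×micro: 2; S1 reads c2=-2 → after 1×micro: 2; S2 reads c2=-2 → after 1×micro: -2 ⇒ (c0=2, c1=2, c2=-2)
macro 3: S0 reads c0=2 → after 1×micro: 2; S1 reads c2=-2 → after 1×micro: 2; S2 reads c2=-2 → after 1×micro: -2 ⇒ (c0=2, c1=2, c2=-2)
macro 4: S0 reads c0=2 → after 1×micro: 2; S1 reads c2=-2 → after 1×micro: 2; S2 reads c2=-2 → after 1×micro: -2 ⇒ (c0=2, c1=2, c2=-2)
macro 5: S0 reads c0=2 → after 1×micro: 2; S1 reads c2=-2 → after 1×micro: 2; S2 reads c2=-2 → after 1×micro: -2 ⇒ (c0=2, c1=2, c2=-2)
macro 6: S0 reads c0=2 → after 1×micro: 2; S1 reads c2=-2 → after 1×micro: 2; S2 reads c2=-2 → after 1×micro: -2 ⇒ (c0=2, c1=2, c2=-2)
macro 7: S0 reads c0=2 → after 1×micro: 2; S1 reads c2=-2 → after 1×micro: 2; S2 reads c2=-2 → after 1×micro: -2 ⇒ (c0=2, c1=2, c2=-2)
macro 8: S0 reads c0=2 → after 1×micro: 2; S1 reads c2=-2 → after 1×micro: 2; S2 reads c2=-2 → after 1×micro: -2 ⇒ (c0=2, c1=2, c2=-2)
macro 9: S0 reads c0=2 → after 1×micro: 2; S1 reads c2=-2 → after 1×micro: 2; S2 reads c2=-2 → after 1×micro: -2 ⇒ (c0=2, c1=2, c2=-2)

c1 at macro-step 6 = 2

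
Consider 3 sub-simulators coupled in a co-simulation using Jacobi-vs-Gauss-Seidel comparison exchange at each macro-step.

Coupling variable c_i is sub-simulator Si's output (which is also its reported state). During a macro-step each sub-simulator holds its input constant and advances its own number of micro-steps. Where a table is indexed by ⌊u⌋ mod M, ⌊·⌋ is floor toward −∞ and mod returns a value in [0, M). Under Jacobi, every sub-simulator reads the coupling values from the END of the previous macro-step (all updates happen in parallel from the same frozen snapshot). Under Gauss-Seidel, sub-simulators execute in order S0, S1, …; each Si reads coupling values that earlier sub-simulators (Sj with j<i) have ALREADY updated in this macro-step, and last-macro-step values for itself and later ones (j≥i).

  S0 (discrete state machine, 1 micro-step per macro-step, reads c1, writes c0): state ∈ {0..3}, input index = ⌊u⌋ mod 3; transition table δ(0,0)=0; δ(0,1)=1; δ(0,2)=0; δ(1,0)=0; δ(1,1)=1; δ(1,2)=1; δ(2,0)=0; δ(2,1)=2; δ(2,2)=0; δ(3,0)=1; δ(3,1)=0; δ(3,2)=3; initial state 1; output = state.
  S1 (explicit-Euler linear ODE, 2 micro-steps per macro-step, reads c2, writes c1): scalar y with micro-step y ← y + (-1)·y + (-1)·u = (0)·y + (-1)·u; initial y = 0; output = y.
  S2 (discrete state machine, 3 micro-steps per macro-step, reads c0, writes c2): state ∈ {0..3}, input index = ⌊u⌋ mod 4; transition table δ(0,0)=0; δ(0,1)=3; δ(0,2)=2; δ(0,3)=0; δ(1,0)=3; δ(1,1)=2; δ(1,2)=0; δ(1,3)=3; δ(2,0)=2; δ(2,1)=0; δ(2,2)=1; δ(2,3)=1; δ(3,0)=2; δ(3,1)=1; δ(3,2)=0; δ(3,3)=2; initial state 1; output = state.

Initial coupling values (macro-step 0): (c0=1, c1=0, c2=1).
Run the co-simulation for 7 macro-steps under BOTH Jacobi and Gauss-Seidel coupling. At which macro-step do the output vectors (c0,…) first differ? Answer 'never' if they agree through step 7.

[Jacobi] macro 1: S0 reads c1=0 → after 1×micro: 0; S1 reads c2=1 → after 2×micro: -1; S2 reads c0=1 → after 3×micro: 3 ⇒ (c0=0, c1=-1, c2=3)
[Jacobi] macro 2: S0 reads c1=-1 → after 1×micro: 0; S1 reads c2=3 → after 2×micro: -3; S2 reads c0=0 → after 3×micro: 2 ⇒ (c0=0, c1=-3, c2=2)
[Jacobi] macro 3: S0 reads c1=-3 → after 1×micro: 0; S1 reads c2=2 → after 2×micro: -2; S2 reads c0=0 → after 3×micro: 2 ⇒ (c0=0, c1=-2, c2=2)
[Jacobi] macro 4: S0 reads c1=-2 → after 1×micro: 1; S1 reads c2=2 → after 2×micro: -2; S2 reads c0=0 → after 3×micro: 2 ⇒ (c0=1, c1=-2, c2=2)
[Jacobi] macro 5: S0 reads c1=-2 → after 1×micro: 1; S1 reads c2=2 → after 2×micro: -2; S2 reads c0=1 → after 3×micro: 1 ⇒ (c0=1, c1=-2, c2=1)
[Jacobi] macro 6: S0 reads c1=-2 → after 1×micro: 1; S1 reads c2=1 → after 2×micro: -1; S2 reads c0=1 → after 3×micro: 3 ⇒ (c0=1, c1=-1, c2=3)
[Jacobi] macro 7: S0 reads c1=-1 → after 1×micro: 1; S1 reads c2=3 → after 2×micro: -3; S2 reads c0=1 → after 3×micro: 0 ⇒ (c0=1, c1=-3, c2=0)
[Gauss-Seidel] macro 1: S0 reads c1=0 → after 1×micro: 0; S1 reads c2=1 → after 2×micro: -1; S2 reads c0=0 → after 3×micro: 2 ⇒ (c0=0, c1=-1, c2=2)
[Gauss-Seidel] macro 2: S0 reads c1=-1 → after 1×micro: 0; S1 reads c2=2 → after 2×micro: -2; S2 reads c0=0 → after 3×micro: 2 ⇒ (c0=0, c1=-2, c2=2)
[Gauss-Seidel] macro 3: S0 reads c1=-2 → after 1×micro: 1; S1 reads c2=2 → after 2×micro: -2; S2 reads c0=1 → after 3×micro: 1 ⇒ (c0=1, c1=-2, c2=1)
[Gauss-Seidel] macro 4: S0 reads c1=-2 → after 1×micro: 1; S1 reads c2=1 → after 2×micro: -1; S2 reads c0=1 → after 3×micro: 3 ⇒ (c0=1, c1=-1, c2=3)
[Gauss-Seidel] macro 5: S0 reads c1=-1 → after 1×micro: 1; S1 reads c2=3 → after 2×micro: -3; S2 reads c0=1 → after 3×micro: 0 ⇒ (c0=1, c1=-3, c2=0)
[Gauss-Seidel] macro 6: S0 reads c1=-3 → after 1×micro: 0; S1 reads c2=0 → after 2×micro: 0; S2 reads c0=0 → after 3×micro: 0 ⇒ (c0=0, c1=0, c2=0)
[Gauss-Seidel] macro 7: S0 reads c1=0 → after 1×micro: 0; S1 reads c2=0 → after 2×micro: 0; S2 reads c0=0 → after 3×micro: 0 ⇒ (c0=0, c1=0, c2=0)

first divergence at macro-step: 1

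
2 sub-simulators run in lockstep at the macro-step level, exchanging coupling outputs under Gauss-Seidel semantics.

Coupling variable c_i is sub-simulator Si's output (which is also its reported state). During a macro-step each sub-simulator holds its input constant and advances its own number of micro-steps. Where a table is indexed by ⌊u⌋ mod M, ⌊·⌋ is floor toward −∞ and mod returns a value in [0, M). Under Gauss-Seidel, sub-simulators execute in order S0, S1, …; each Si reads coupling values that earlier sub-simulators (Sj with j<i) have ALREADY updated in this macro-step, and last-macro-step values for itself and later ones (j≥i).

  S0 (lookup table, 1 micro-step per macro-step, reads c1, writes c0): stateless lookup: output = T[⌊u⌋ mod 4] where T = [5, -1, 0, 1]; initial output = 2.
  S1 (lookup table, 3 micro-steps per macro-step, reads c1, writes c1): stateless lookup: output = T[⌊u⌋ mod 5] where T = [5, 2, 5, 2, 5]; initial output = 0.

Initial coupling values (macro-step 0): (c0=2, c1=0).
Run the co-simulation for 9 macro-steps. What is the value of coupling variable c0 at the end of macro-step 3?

macro 1: S0 reads c1=0 → after 1×micro: 5; S1 reads c1=0 → after 3×micro: 5 ⇒ (c0=5, c1=5)
macro 2: S0 reads c1=5 → after 1×micro: -1; S1 reads c1=5 → after 3×micro: 5 ⇒ (c0=-1, c1=5)
macro 3: S0 reads c1=5 → after 1×micro: -1; S1 reads c1=5 → after 3×micro: 5 ⇒ (c0=-1, c1=5)
macro 4: S0 reads c1=5 → after 1×micro: -1; S1 reads c1=5 → after 3×micro: 5 ⇒ (c0=-1, c1=5)
macro 5: S0 reads c1=5 → after 1×micro: -1; S1 reads c1=5 → after 3×micro: 5 ⇒ (c0=-1, c1=5)
macro 6: S0 reads c1=5 → after 1×micro: -1; S1 reads c1=5 → after 3×micro: 5 ⇒ (c0=-1, c1=5)
macro 7: S0 reads c1=5 → after 1×micro: -1; S1 reads c1=5 → after 3×micro: 5 ⇒ (c0=-1, c1=5)
macro 8: S0 reads c1=5 → after 1×micro: -1; S1 reads c1=5 → after 3×micro: 5 ⇒ (c0=-1, c1=5)
macro 9: S0 reads c1=5 → after 1×micro: -1; S1 reads c1=5 → after 3×micro: 5 ⇒ (c0=-1, c1=5)

c0 at macro-step 3 = -1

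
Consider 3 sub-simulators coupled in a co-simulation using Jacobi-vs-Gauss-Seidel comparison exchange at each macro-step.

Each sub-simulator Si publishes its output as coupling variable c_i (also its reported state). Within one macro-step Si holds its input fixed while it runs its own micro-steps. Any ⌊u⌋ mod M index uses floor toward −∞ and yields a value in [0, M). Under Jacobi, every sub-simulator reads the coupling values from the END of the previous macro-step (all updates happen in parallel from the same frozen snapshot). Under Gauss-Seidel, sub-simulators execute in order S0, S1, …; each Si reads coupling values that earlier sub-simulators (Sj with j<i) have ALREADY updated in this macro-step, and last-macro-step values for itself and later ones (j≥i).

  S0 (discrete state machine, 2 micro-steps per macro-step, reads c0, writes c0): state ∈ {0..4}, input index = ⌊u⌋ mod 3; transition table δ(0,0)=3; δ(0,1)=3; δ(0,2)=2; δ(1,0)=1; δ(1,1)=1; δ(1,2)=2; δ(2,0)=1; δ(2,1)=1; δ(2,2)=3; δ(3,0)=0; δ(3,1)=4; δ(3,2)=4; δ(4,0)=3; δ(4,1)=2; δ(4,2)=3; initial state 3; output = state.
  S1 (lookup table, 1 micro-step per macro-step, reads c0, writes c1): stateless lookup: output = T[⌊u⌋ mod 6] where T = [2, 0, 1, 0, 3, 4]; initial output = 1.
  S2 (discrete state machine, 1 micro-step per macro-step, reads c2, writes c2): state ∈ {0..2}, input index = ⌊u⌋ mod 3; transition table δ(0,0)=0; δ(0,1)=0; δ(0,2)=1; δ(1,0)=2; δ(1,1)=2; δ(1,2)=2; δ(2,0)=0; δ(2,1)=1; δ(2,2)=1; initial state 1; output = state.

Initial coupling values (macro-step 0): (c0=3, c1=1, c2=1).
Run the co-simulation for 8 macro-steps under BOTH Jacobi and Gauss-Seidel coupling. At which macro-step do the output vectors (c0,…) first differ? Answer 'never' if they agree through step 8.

[Jacobi] macro 1: S0 reads c0=3 → after 2×micro: 3; S1 reads c0=3 → after 1×micro: 0; S2 reads c2=1 → after 1×micro: 2 ⇒ (c0=3, c1=0, c2=2)
[Jacobi] macro 2: S0 reads c0=3 → after 2×micro: 3; S1 reads c0=3 → after 1×micro: 0; S2 reads c2=2 → after 1×micro: 1 ⇒ (c0=3, c1=0, c2=1)
[Jacobi] macro 3: S0 reads c0=3 → after 2×micro: 3; S1 reads c0=3 → after 1×micro: 0; S2 reads c2=1 → after 1×micro: 2 ⇒ (c0=3, c1=0, c2=2)
[Jacobi] macro 4: S0 reads c0=3 → after 2×micro: 3; S1 reads c0=3 → after 1×micro: 0; S2 reads c2=2 → after 1×micro: 1 ⇒ (c0=3, c1=0, c2=1)
[Jacobi] macro 5: S0 reads c0=3 → after 2×micro: 3; S1 reads c0=3 → after 1×micro: 0; S2 reads c2=1 → after 1×micro: 2 ⇒ (c0=3, c1=0, c2=2)
[Jacobi] macro 6: S0 reads c0=3 → after 2×micro: 3; S1 reads c0=3 → after 1×micro: 0; S2 reads c2=2 → after 1×micro: 1 ⇒ (c0=3, c1=0, c2=1)
[Jacobi] macro 7: S0 reads c0=3 → after 2×micro: 3; S1 reads c0=3 → after 1×micro: 0; S2 reads c2=1 → after 1×micro: 2 ⇒ (c0=3, c1=0, c2=2)
[Jacobi] macro 8: S0 reads c0=3 → after 2×micro: 3; S1 reads c0=3 → after 1×micro: 0; S2 reads c2=2 → after 1×micro: 1 ⇒ (c0=3, c1=0, c2=1)
[Gauss-Seidel] macro 1: S0 reads c0=3 → after 2×micro: 3; S1 reads c0=3 → after 1×micro: 0; S2 reads c2=1 → after 1×micro: 2 ⇒ (c0=3, c1=0, c2=2)
[Gauss-Seidel] macro 2: S0 reads c0=3 → after 2×micro: 3; S1 reads c0=3 → after 1×micro: 0; S2 reads c2=2 → after 1×micro: 1 ⇒ (c0=3, c1=0, c2=1)
[Gauss-Seidel] macro 3: S0 reads c0=3 → after 2×micro: 3; S1 reads c0=3 → after 1×micro: 0; S2 reads c2=1 → after 1×micro: 2 ⇒ (c0=3, c1=0, c2=2)
[Gauss-Seidel] macro 4: S0 reads c0=3 → after 2×micro: 3; S1 reads c0=3 → after 1×micro: 0; S2 reads c2=2 → after 1×micro: 1 ⇒ (c0=3, c1=0, c2=1)
[Gauss-Seidel] macro 5: S0 reads c0=3 → after 2×micro: 3; S1 reads c0=3 → after 1×micro: 0; S2 reads c2=1 → after 1×micro: 2 ⇒ (c0=3, c1=0, c2=2)
[Gauss-Seidel] macro 6: S0 reads c0=3 → after 2×micro: 3; S1 reads c0=3 → after 1×micro: 0; S2 reads c2=2 → after 1×micro: 1 ⇒ (c0=3, c1=0, c2=1)
[Gauss-Seidel] macro 7: S0 reads c0=3 → after 2×micro: 3; S1 reads c0=3 → after 1×micro: 0; S2 reads c2=1 → after 1×micro: 2 ⇒ (c0=3, c1=0, c2=2)
[Gauss-Seidel] macro 8: S0 reads c0=3 → after 2×micro: 3; S1 reads c0=3 → after 1×micro: 0; S2 reads c2=2 → after 1×micro: 1 ⇒ (c0=3, c1=0, c2=1)

first divergence at macro-step: never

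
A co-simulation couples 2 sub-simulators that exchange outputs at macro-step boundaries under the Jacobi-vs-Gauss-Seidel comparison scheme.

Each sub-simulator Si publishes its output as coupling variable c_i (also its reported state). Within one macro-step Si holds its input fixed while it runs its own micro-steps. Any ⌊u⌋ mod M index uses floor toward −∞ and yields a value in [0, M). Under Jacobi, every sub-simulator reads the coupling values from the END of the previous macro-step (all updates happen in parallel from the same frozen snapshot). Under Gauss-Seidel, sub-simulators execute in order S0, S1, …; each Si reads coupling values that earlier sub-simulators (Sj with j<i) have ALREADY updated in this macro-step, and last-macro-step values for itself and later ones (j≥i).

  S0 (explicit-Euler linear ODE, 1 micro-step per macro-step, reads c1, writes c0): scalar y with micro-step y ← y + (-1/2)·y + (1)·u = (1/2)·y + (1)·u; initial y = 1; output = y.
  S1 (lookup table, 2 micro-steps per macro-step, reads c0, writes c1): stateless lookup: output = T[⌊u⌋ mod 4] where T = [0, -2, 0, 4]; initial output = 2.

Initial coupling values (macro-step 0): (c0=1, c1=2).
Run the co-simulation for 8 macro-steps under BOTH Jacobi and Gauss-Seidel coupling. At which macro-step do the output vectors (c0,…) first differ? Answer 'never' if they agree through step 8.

first divergence at macro-step: 1

[Jacobi] macro 1: S0 reads c1=2 → after 1×micro: 5/2; S1 reads c0=1 → after 2×micro: -2 ⇒ (c0=5/2, c1=-2)
[Jacobi] macro 2: S0 reads c1=-2 → after 1×micro: -3/4; S1 reads c0=5/2 → after 2×micro: 0 ⇒ (c0=-3/4, c1=0)
[Jacobi] macro 3: S0 reads c1=0 → after 1×micro: -3/8; S1 reads c0=-3/4 → after 2×micro: 4 ⇒ (c0=-3/8, c1=4)
[Jacobi] macro 4: S0 reads c1=4 → after 1×micro: 61/16; S1 reads c0=-3/8 → after 2×micro: 4 ⇒ (c0=61/16, c1=4)
[Jacobi] macro 5: S0 reads c1=4 → after 1×micro: 189/32; S1 reads c0=61/16 → after 2×micro: 4 ⇒ (c0=189/32, c1=4)
[Jacobi] macro 6: S0 reads c1=4 → after 1×micro: 445/64; S1 reads c0=189/32 → after 2×micro: -2 ⇒ (c0=445/64, c1=-2)
[Jacobi] macro 7: S0 reads c1=-2 → after 1×micro: 189/128; S1 reads c0=445/64 → after 2×micro: 0 ⇒ (c0=189/128, c1=0)
[Jacobi] macro 8: S0 reads c1=0 → after 1×micro: 189/256; S1 reads c0=189/128 → after 2×micro: -2 ⇒ (c0=189/256, c1=-2)
[Gauss-Seidel] macro 1: S0 reads c1=2 → after 1×micro: 5/2; S1 reads c0=5/2 → after 2×micro: 0 ⇒ (c0=5/2, c1=0)
[Gauss-Seidel] macro 2: S0 reads c1=0 → after 1×micro: 5/4; S1 reads c0=5/4 → after 2×micro: -2 ⇒ (c0=5/4, c1=-2)
[Gauss-Seidel] macro 3: S0 reads c1=-2 → after 1×micro: -11/8; S1 reads c0=-11/8 → after 2×micro: 0 ⇒ (c0=-11/8, c1=0)
[Gauss-Seidel] macro 4: S0 reads c1=0 → after 1×micro: -11/16; S1 reads c0=-11/16 → after 2×micro: 4 ⇒ (c0=-11/16, c1=4)
[Gauss-Seidel] macro 5: S0 reads c1=4 → after 1×micro: 117/32; S1 reads c0=117/32 → after 2×micro: 4 ⇒ (c0=117/32, c1=4)
[Gauss-Seidel] macro 6: S0 reads c1=4 → after 1×micro: 373/64; S1 reads c0=373/64 → after 2×micro: -2 ⇒ (c0=373/64, c1=-2)
[Gauss-Seidel] macro 7: S0 reads c1=-2 → after 1×micro: 117/128; S1 reads c0=117/128 → after 2×micro: 0 ⇒ (c0=117/128, c1=0)
[Gauss-Seidel] macro 8: S0 reads c1=0 → after 1×micro: 117/256; S1 reads c0=117/256 → after 2×micro: 0 ⇒ (c0=117/256, c1=0)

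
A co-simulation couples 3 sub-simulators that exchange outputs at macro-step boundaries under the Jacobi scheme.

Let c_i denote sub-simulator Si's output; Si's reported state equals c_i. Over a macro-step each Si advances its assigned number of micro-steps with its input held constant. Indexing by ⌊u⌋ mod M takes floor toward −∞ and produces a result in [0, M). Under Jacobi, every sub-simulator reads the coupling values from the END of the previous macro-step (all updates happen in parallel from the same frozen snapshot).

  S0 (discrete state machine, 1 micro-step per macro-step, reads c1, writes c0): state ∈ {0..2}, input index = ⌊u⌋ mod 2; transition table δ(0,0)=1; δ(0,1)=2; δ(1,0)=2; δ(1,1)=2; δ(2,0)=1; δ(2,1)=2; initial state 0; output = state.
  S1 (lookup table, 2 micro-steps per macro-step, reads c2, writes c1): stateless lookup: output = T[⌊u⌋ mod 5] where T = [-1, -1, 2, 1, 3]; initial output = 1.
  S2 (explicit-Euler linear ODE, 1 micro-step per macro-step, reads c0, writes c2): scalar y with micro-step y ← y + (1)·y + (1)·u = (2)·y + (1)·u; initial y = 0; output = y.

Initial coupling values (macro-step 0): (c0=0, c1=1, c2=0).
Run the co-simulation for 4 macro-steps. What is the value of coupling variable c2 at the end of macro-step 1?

c2 at macro-step 1 = 0

macro 1: S0 reads c1=1 → after 1×micro: 2; S1 reads c2=0 → after 2×micro: -1; S2 reads c0=0 → after 1×micro: 0 ⇒ (c0=2, c1=-1, c2=0)
macro 2: S0 reads c1=-1 → after 1×micro: 2; S1 reads c2=0 → after 2×micro: -1; S2 reads c0=2 → after 1×micro: 2 ⇒ (c0=2, c1=-1, c2=2)
macro 3: S0 reads c1=-1 → after 1×micro: 2; S1 reads c2=2 → after 2×micro: 2; S2 reads c0=2 → after 1×micro: 6 ⇒ (c0=2, c1=2, c2=6)
macro 4: S0 reads c1=2 → after 1×micro: 1; S1 reads c2=6 → after 2×micro: -1; S2 reads c0=2 → after 1×micro: 14 ⇒ (c0=1, c1=-1, c2=14)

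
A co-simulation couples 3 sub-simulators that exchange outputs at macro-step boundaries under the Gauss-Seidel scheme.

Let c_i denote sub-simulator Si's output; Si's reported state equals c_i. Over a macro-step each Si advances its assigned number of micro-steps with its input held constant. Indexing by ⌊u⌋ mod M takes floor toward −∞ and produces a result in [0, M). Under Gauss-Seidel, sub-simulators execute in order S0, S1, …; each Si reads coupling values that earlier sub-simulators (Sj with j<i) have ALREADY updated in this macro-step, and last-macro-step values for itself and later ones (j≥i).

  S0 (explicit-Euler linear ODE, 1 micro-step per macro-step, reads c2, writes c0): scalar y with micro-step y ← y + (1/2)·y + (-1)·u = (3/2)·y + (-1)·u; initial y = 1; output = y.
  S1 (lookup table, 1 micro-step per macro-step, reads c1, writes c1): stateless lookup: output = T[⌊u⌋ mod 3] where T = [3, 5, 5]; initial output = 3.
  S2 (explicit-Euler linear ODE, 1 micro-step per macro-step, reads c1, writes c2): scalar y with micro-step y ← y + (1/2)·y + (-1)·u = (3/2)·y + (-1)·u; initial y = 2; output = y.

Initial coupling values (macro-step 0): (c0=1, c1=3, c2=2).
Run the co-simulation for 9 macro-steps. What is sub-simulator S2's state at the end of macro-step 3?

S2 state at macro-step 3 = -15/2

macro 1: S0 reads c2=2 → after 1×micro: -1/2; S1 reads c1=3 → after 1×micro: 3; S2 reads c1=3 → after 1×micro: 0 ⇒ (c0=-1/2, c1=3, c2=0)
macro 2: S0 reads c2=0 → after 1×micro: -3/4; S1 reads c1=3 → after 1×micro: 3; S2 reads c1=3 → after 1×micro: -3 ⇒ (c0=-3/4, c1=3, c2=-3)
macro 3: S0 reads c2=-3 → after 1×micro: 15/8; S1 reads c1=3 → after 1×micro: 3; S2 reads c1=3 → after 1×micro: -15/2 ⇒ (c0=15/8, c1=3, c2=-15/2)
macro 4: S0 reads c2=-15/2 → after 1×micro: 165/16; S1 reads c1=3 → after 1×micro: 3; S2 reads c1=3 → after 1×micro: -57/4 ⇒ (c0=165/16, c1=3, c2=-57/4)
macro 5: S0 reads c2=-57/4 → after 1×micro: 951/32; S1 reads c1=3 → after 1×micro: 3; S2 reads c1=3 → after 1×micro: -195/8 ⇒ (c0=951/32, c1=3, c2=-195/8)
macro 6: S0 reads c2=-195/8 → after 1×micro: 4413/64; S1 reads c1=3 → after 1×micro: 3; S2 reads c1=3 → after 1×micro: -633/16 ⇒ (c0=4413/64, c1=3, c2=-633/16)
macro 7: S0 reads c2=-633/16 → after 1×micro: 18303/128; S1 reads c1=3 → after 1×micro: 3; S2 reads c1=3 → after 1×micro: -1995/32 ⇒ (c0=18303/128, c1=3, c2=-1995/32)
macro 8: S0 reads c2=-1995/32 → after 1×micro: 70869/256; S1 reads c1=3 → after 1×micro: 3; S2 reads c1=3 → after 1×micro: -6177/64 ⇒ (c0=70869/256, c1=3, c2=-6177/64)
macro 9: S0 reads c2=-6177/64 → after 1×micro: 262023/512; S1 reads c1=3 → after 1×micro: 3; S2 reads c1=3 → after 1×micro: -18915/128 ⇒ (c0=262023/512, c1=3, c2=-18915/128)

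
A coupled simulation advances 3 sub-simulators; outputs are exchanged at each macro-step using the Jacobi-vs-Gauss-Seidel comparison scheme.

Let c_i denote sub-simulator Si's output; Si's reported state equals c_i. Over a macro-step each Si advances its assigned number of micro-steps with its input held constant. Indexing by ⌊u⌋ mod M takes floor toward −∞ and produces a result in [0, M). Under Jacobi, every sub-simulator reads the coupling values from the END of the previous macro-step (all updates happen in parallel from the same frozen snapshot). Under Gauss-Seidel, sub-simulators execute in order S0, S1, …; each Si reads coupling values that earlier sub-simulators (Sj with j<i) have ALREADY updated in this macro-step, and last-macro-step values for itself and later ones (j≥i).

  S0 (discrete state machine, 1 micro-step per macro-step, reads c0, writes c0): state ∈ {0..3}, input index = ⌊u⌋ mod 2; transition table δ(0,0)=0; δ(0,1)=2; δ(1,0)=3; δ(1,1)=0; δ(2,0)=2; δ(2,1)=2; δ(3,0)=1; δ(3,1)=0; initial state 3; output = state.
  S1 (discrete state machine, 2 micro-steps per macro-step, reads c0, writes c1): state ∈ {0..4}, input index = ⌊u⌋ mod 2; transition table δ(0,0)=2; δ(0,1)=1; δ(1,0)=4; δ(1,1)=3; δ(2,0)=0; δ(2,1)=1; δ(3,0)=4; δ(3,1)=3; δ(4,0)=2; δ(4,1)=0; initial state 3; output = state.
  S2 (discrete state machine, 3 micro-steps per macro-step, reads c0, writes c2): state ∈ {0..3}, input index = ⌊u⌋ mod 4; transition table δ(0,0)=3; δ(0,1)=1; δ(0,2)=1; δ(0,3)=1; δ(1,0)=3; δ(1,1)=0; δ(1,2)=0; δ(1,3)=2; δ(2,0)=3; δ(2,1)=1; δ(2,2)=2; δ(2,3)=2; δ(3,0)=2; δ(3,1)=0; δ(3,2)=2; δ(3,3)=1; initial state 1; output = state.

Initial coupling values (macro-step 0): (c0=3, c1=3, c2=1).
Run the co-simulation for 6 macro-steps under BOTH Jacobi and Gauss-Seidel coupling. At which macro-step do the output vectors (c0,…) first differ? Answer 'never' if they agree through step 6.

first divergence at macro-step: 1

[Jacobi] macro 1: S0 reads c0=3 → after 1×micro: 0; S1 reads c0=3 → after 2×micro: 3; S2 reads c0=3 → after 3×micro: 2 ⇒ (c0=0, c1=3, c2=2)
[Jacobi] macro 2: S0 reads c0=0 → after 1×micro: 0; S1 reads c0=0 → after 2×micro: 2; S2 reads c0=0 → after 3×micro: 3 ⇒ (c0=0, c1=2, c2=3)
[Jacobi] macro 3: S0 reads c0=0 → after 1×micro: 0; S1 reads c0=0 → after 2×micro: 2; S2 reads c0=0 → after 3×micro: 2 ⇒ (c0=0, c1=2, c2=2)
[Jacobi] macro 4: S0 reads c0=0 → after 1×micro: 0; S1 reads c0=0 → after 2×micro: 2; S2 reads c0=0 → after 3×micro: 3 ⇒ (c0=0, c1=2, c2=3)
[Jacobi] macro 5: S0 reads c0=0 → after 1×micro: 0; S1 reads c0=0 → after 2×micro: 2; S2 reads c0=0 → after 3×micro: 2 ⇒ (c0=0, c1=2, c2=2)
[Jacobi] macro 6: S0 reads c0=0 → after 1×micro: 0; S1 reads c0=0 → after 2×micro: 2; S2 reads c0=0 → after 3×micro: 3 ⇒ (c0=0, c1=2, c2=3)
[Gauss-Seidel] macro 1: S0 reads c0=3 → after 1×micro: 0; S1 reads c0=0 → after 2×micro: 2; S2 reads c0=0 → after 3×micro: 3 ⇒ (c0=0, c1=2, c2=3)
[Gauss-Seidel] macro 2: S0 reads c0=0 → after 1×micro: 0; S1 reads c0=0 → after 2×micro: 2; S2 reads c0=0 → after 3×micro: 2 ⇒ (c0=0, c1=2, c2=2)
[Gauss-Seidel] macro 3: S0 reads c0=0 → after 1×micro: 0; S1 reads c0=0 → after 2×micro: 2; S2 reads c0=0 → after 3×micro: 3 ⇒ (c0=0, c1=2, c2=3)
[Gauss-Seidel] macro 4: S0 reads c0=0 → after 1×micro: 0; S1 reads c0=0 → after 2×micro: 2; S2 reads c0=0 → after 3×micro: 2 ⇒ (c0=0, c1=2, c2=2)
[Gauss-Seidel] macro 5: S0 reads c0=0 → after 1×micro: 0; S1 reads c0=0 → after 2×micro: 2; S2 reads c0=0 → after 3×micro: 3 ⇒ (c0=0, c1=2, c2=3)
[Gauss-Seidel] macro 6: S0 reads c0=0 → after 1×micro: 0; S1 reads c0=0 → after 2×micro: 2; S2 reads c0=0 → after 3×micro: 2 ⇒ (c0=0, c1=2, c2=2)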